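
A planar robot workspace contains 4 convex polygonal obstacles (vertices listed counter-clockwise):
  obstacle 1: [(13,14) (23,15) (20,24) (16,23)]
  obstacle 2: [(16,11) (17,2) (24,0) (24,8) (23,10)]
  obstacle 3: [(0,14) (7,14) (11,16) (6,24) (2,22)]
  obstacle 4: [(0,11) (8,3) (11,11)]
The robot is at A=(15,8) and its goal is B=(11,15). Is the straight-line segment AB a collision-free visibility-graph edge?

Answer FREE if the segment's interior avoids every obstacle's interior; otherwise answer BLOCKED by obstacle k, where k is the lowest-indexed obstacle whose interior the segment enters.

FREE

Obstacle 1 [(13,14) (23,15) (20,24) (16,23)]:
  edge (13,14)–(23,15): clear
  edge (23,15)–(20,24): clear
  edge (20,24)–(16,23): clear
  edge (16,23)–(13,14): clear
  midpoint (13,23/2) outside
  → clear
Obstacle 2 [(16,11) (17,2) (24,0) (24,8) (23,10)]:
  edge (16,11)–(17,2): clear
  edge (17,2)–(24,0): clear
  edge (24,0)–(24,8): clear
  edge (24,8)–(23,10): clear
  edge (23,10)–(16,11): clear
  midpoint (13,23/2) outside
  → clear
Obstacle 3 [(0,14) (7,14) (11,16) (6,24) (2,22)]:
  edge (0,14)–(7,14): clear
  edge (7,14)–(11,16): clear
  edge (11,16)–(6,24): clear
  edge (6,24)–(2,22): clear
  edge (2,22)–(0,14): clear
  midpoint (13,23/2) outside
  → clear
Obstacle 4 [(0,11) (8,3) (11,11)]:
  edge (0,11)–(8,3): clear
  edge (8,3)–(11,11): clear
  edge (11,11)–(0,11): clear
  midpoint (13,23/2) outside
  → clear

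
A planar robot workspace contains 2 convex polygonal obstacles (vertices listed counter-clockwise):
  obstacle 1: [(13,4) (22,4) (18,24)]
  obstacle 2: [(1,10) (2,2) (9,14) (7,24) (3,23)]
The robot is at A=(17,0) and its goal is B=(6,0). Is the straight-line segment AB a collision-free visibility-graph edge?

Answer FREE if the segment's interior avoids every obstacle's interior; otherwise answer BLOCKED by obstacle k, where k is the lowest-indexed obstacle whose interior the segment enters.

FREE

Obstacle 1 [(13,4) (22,4) (18,24)]:
  edge (13,4)–(22,4): clear
  edge (22,4)–(18,24): clear
  edge (18,24)–(13,4): clear
  midpoint (23/2,0) outside
  → clear
Obstacle 2 [(1,10) (2,2) (9,14) (7,24) (3,23)]:
  edge (1,10)–(2,2): clear
  edge (2,2)–(9,14): clear
  edge (9,14)–(7,24): clear
  edge (7,24)–(3,23): clear
  edge (3,23)–(1,10): clear
  midpoint (23/2,0) outside
  → clear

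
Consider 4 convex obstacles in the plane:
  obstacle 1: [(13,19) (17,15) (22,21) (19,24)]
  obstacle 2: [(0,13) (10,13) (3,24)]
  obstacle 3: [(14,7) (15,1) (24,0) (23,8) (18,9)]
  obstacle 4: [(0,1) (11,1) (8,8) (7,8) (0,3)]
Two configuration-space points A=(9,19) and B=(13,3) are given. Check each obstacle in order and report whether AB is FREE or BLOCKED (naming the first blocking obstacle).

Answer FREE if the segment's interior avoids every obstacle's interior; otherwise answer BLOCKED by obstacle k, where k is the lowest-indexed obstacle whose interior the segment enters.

FREE

Obstacle 1 [(13,19) (17,15) (22,21) (19,24)]:
  edge (13,19)–(17,15): clear
  edge (17,15)–(22,21): clear
  edge (22,21)–(19,24): clear
  edge (19,24)–(13,19): clear
  midpoint (11,11) outside
  → clear
Obstacle 2 [(0,13) (10,13) (3,24)]:
  edge (0,13)–(10,13): clear
  edge (10,13)–(3,24): clear
  edge (3,24)–(0,13): clear
  midpoint (11,11) outside
  → clear
Obstacle 3 [(14,7) (15,1) (24,0) (23,8) (18,9)]:
  edge (14,7)–(15,1): clear
  edge (15,1)–(24,0): clear
  edge (24,0)–(23,8): clear
  edge (23,8)–(18,9): clear
  edge (18,9)–(14,7): clear
  midpoint (11,11) outside
  → clear
Obstacle 4 [(0,1) (11,1) (8,8) (7,8) (0,3)]:
  edge (0,1)–(11,1): clear
  edge (11,1)–(8,8): clear
  edge (8,8)–(7,8): clear
  edge (7,8)–(0,3): clear
  edge (0,3)–(0,1): clear
  midpoint (11,11) outside
  → clear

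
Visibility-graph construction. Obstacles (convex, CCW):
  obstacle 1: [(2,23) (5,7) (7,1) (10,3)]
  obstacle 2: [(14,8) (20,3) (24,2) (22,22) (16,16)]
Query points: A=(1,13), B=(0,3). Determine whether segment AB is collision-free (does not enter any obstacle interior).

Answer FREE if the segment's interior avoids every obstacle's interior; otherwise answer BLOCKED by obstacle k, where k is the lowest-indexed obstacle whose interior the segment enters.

FREE

Obstacle 1 [(2,23) (5,7) (7,1) (10,3)]:
  edge (2,23)–(5,7): clear
  edge (5,7)–(7,1): clear
  edge (7,1)–(10,3): clear
  edge (10,3)–(2,23): clear
  midpoint (1/2,8) outside
  → clear
Obstacle 2 [(14,8) (20,3) (24,2) (22,22) (16,16)]:
  edge (14,8)–(20,3): clear
  edge (20,3)–(24,2): clear
  edge (24,2)–(22,22): clear
  edge (22,22)–(16,16): clear
  edge (16,16)–(14,8): clear
  midpoint (1/2,8) outside
  → clear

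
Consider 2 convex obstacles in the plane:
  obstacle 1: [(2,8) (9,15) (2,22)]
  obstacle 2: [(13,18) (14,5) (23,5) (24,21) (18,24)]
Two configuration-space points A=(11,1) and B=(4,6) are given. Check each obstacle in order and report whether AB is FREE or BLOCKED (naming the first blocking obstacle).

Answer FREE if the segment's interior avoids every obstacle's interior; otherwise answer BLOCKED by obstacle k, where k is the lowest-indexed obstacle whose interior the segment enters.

FREE

Obstacle 1 [(2,8) (9,15) (2,22)]:
  edge (2,8)–(9,15): clear
  edge (9,15)–(2,22): clear
  edge (2,22)–(2,8): clear
  midpoint (15/2,7/2) outside
  → clear
Obstacle 2 [(13,18) (14,5) (23,5) (24,21) (18,24)]:
  edge (13,18)–(14,5): clear
  edge (14,5)–(23,5): clear
  edge (23,5)–(24,21): clear
  edge (24,21)–(18,24): clear
  edge (18,24)–(13,18): clear
  midpoint (15/2,7/2) outside
  → clear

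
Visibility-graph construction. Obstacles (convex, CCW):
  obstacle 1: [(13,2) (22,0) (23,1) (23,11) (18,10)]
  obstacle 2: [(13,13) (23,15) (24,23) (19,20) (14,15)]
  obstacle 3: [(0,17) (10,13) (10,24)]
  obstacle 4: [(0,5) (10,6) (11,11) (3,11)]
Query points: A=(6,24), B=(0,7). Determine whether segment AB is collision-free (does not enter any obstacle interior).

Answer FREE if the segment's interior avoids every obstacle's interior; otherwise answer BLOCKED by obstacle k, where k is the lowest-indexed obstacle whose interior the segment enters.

Obstacle 1 [(13,2) (22,0) (23,1) (23,11) (18,10)]:
  edge (13,2)–(22,0): clear
  edge (22,0)–(23,1): clear
  edge (23,1)–(23,11): clear
  edge (23,11)–(18,10): clear
  edge (18,10)–(13,2): clear
  midpoint (3,31/2) outside
  → clear
Obstacle 2 [(13,13) (23,15) (24,23) (19,20) (14,15)]:
  edge (13,13)–(23,15): clear
  edge (23,15)–(24,23): clear
  edge (24,23)–(19,20): clear
  edge (19,20)–(14,15): clear
  edge (14,15)–(13,13): clear
  midpoint (3,31/2) outside
  → clear
Obstacle 3 [(0,17) (10,13) (10,24)]:
  edge (0,17)–(10,13): crosses AB
  edge (10,13)–(10,24): clear
  edge (10,24)–(0,17): crosses AB
  → BLOCKED
Obstacle 4 [(0,5) (10,6) (11,11) (3,11)]:
  edge (0,5)–(10,6): clear
  edge (10,6)–(11,11): clear
  edge (11,11)–(3,11): clear
  edge (3,11)–(0,5): clear
  midpoint (3,31/2) outside
  → clear

BLOCKED by obstacle 3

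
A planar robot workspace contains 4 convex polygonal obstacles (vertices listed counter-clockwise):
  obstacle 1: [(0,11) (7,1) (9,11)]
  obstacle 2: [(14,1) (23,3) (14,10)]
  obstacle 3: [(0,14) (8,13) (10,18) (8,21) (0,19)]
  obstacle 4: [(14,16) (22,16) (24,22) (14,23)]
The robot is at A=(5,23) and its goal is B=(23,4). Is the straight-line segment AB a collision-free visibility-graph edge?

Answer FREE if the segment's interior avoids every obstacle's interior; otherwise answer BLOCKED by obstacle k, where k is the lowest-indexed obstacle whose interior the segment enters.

BLOCKED by obstacle 3

Obstacle 1 [(0,11) (7,1) (9,11)]:
  edge (0,11)–(7,1): clear
  edge (7,1)–(9,11): clear
  edge (9,11)–(0,11): clear
  midpoint (14,27/2) outside
  → clear
Obstacle 2 [(14,1) (23,3) (14,10)]:
  edge (14,1)–(23,3): clear
  edge (23,3)–(14,10): clear
  edge (14,10)–(14,1): clear
  midpoint (14,27/2) outside
  → clear
Obstacle 3 [(0,14) (8,13) (10,18) (8,21) (0,19)]:
  edge (0,14)–(8,13): clear
  edge (8,13)–(10,18): crosses AB
  edge (10,18)–(8,21): clear
  edge (8,21)–(0,19): crosses AB
  edge (0,19)–(0,14): clear
  → BLOCKED
Obstacle 4 [(14,16) (22,16) (24,22) (14,23)]:
  edge (14,16)–(22,16): clear
  edge (22,16)–(24,22): clear
  edge (24,22)–(14,23): clear
  edge (14,23)–(14,16): clear
  midpoint (14,27/2) outside
  → clear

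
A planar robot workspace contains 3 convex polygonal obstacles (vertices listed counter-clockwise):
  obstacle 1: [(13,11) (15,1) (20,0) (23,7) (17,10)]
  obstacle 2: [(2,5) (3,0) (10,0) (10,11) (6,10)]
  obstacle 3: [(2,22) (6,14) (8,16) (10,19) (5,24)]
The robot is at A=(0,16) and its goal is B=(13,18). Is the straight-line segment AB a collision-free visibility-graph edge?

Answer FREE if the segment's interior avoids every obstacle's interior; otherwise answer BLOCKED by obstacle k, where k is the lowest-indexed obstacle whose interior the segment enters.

Obstacle 1 [(13,11) (15,1) (20,0) (23,7) (17,10)]:
  edge (13,11)–(15,1): clear
  edge (15,1)–(20,0): clear
  edge (20,0)–(23,7): clear
  edge (23,7)–(17,10): clear
  edge (17,10)–(13,11): clear
  midpoint (13/2,17) outside
  → clear
Obstacle 2 [(2,5) (3,0) (10,0) (10,11) (6,10)]:
  edge (2,5)–(3,0): clear
  edge (3,0)–(10,0): clear
  edge (10,0)–(10,11): clear
  edge (10,11)–(6,10): clear
  edge (6,10)–(2,5): clear
  midpoint (13/2,17) outside
  → clear
Obstacle 3 [(2,22) (6,14) (8,16) (10,19) (5,24)]:
  edge (2,22)–(6,14): crosses AB
  edge (6,14)–(8,16): clear
  edge (8,16)–(10,19): crosses AB
  edge (10,19)–(5,24): clear
  edge (5,24)–(2,22): clear
  → BLOCKED

BLOCKED by obstacle 3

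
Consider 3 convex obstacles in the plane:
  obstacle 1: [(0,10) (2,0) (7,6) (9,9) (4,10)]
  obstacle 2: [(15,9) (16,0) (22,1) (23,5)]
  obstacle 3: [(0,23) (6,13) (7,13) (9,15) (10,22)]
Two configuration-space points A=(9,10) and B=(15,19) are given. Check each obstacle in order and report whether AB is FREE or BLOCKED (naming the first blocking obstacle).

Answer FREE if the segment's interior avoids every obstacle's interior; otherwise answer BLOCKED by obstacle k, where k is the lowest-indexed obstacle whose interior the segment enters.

FREE

Obstacle 1 [(0,10) (2,0) (7,6) (9,9) (4,10)]:
  edge (0,10)–(2,0): clear
  edge (2,0)–(7,6): clear
  edge (7,6)–(9,9): clear
  edge (9,9)–(4,10): clear
  edge (4,10)–(0,10): clear
  midpoint (12,29/2) outside
  → clear
Obstacle 2 [(15,9) (16,0) (22,1) (23,5)]:
  edge (15,9)–(16,0): clear
  edge (16,0)–(22,1): clear
  edge (22,1)–(23,5): clear
  edge (23,5)–(15,9): clear
  midpoint (12,29/2) outside
  → clear
Obstacle 3 [(0,23) (6,13) (7,13) (9,15) (10,22)]:
  edge (0,23)–(6,13): clear
  edge (6,13)–(7,13): clear
  edge (7,13)–(9,15): clear
  edge (9,15)–(10,22): clear
  edge (10,22)–(0,23): clear
  midpoint (12,29/2) outside
  → clear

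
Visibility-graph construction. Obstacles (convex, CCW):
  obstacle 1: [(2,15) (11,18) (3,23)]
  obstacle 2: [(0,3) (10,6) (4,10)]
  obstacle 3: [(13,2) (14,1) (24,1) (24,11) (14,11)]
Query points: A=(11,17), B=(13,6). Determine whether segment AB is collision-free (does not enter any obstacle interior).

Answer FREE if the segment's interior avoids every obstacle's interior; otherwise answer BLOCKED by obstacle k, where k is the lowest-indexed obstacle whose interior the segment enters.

Obstacle 1 [(2,15) (11,18) (3,23)]:
  edge (2,15)–(11,18): clear
  edge (11,18)–(3,23): clear
  edge (3,23)–(2,15): clear
  midpoint (12,23/2) outside
  → clear
Obstacle 2 [(0,3) (10,6) (4,10)]:
  edge (0,3)–(10,6): clear
  edge (10,6)–(4,10): clear
  edge (4,10)–(0,3): clear
  midpoint (12,23/2) outside
  → clear
Obstacle 3 [(13,2) (14,1) (24,1) (24,11) (14,11)]:
  edge (13,2)–(14,1): clear
  edge (14,1)–(24,1): clear
  edge (24,1)–(24,11): clear
  edge (24,11)–(14,11): clear
  edge (14,11)–(13,2): clear
  midpoint (12,23/2) outside
  → clear

FREE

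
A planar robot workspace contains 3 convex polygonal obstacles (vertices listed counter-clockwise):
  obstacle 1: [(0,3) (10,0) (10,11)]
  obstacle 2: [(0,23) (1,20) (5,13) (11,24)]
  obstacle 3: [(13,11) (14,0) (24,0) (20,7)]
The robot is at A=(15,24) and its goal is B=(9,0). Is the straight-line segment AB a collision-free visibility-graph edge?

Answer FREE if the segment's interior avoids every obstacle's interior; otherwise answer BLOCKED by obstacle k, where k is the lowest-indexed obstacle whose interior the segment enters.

BLOCKED by obstacle 1

Obstacle 1 [(0,3) (10,0) (10,11)]:
  edge (0,3)–(10,0): crosses AB
  edge (10,0)–(10,11): crosses AB
  edge (10,11)–(0,3): clear
  → BLOCKED
Obstacle 2 [(0,23) (1,20) (5,13) (11,24)]:
  edge (0,23)–(1,20): clear
  edge (1,20)–(5,13): clear
  edge (5,13)–(11,24): clear
  edge (11,24)–(0,23): clear
  midpoint (12,12) outside
  → clear
Obstacle 3 [(13,11) (14,0) (24,0) (20,7)]:
  edge (13,11)–(14,0): clear
  edge (14,0)–(24,0): clear
  edge (24,0)–(20,7): clear
  edge (20,7)–(13,11): clear
  midpoint (12,12) outside
  → clear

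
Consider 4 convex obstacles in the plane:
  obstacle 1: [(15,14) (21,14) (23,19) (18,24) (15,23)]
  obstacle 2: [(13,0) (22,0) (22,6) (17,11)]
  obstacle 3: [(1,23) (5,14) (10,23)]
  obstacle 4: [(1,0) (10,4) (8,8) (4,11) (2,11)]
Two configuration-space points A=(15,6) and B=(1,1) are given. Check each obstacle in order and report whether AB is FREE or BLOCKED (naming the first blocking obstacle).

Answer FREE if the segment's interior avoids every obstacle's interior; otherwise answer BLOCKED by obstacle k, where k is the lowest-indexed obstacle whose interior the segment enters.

Obstacle 1 [(15,14) (21,14) (23,19) (18,24) (15,23)]:
  edge (15,14)–(21,14): clear
  edge (21,14)–(23,19): clear
  edge (23,19)–(18,24): clear
  edge (18,24)–(15,23): clear
  edge (15,23)–(15,14): clear
  midpoint (8,7/2) outside
  → clear
Obstacle 2 [(13,0) (22,0) (22,6) (17,11)]:
  edge (13,0)–(22,0): clear
  edge (22,0)–(22,6): clear
  edge (22,6)–(17,11): clear
  edge (17,11)–(13,0): clear
  midpoint (8,7/2) outside
  → clear
Obstacle 3 [(1,23) (5,14) (10,23)]:
  edge (1,23)–(5,14): clear
  edge (5,14)–(10,23): clear
  edge (10,23)–(1,23): clear
  midpoint (8,7/2) outside
  → clear
Obstacle 4 [(1,0) (10,4) (8,8) (4,11) (2,11)]:
  edge (1,0)–(10,4): clear
  edge (10,4)–(8,8): crosses AB
  edge (8,8)–(4,11): clear
  edge (4,11)–(2,11): clear
  edge (2,11)–(1,0): crosses AB
  → BLOCKED

BLOCKED by obstacle 4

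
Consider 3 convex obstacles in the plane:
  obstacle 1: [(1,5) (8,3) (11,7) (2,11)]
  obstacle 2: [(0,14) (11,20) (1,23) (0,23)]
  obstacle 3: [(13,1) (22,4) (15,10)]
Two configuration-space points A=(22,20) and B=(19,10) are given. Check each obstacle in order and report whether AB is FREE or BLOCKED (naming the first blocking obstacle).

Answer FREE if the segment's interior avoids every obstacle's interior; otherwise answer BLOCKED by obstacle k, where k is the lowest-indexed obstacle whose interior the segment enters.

FREE

Obstacle 1 [(1,5) (8,3) (11,7) (2,11)]:
  edge (1,5)–(8,3): clear
  edge (8,3)–(11,7): clear
  edge (11,7)–(2,11): clear
  edge (2,11)–(1,5): clear
  midpoint (41/2,15) outside
  → clear
Obstacle 2 [(0,14) (11,20) (1,23) (0,23)]:
  edge (0,14)–(11,20): clear
  edge (11,20)–(1,23): clear
  edge (1,23)–(0,23): clear
  edge (0,23)–(0,14): clear
  midpoint (41/2,15) outside
  → clear
Obstacle 3 [(13,1) (22,4) (15,10)]:
  edge (13,1)–(22,4): clear
  edge (22,4)–(15,10): clear
  edge (15,10)–(13,1): clear
  midpoint (41/2,15) outside
  → clear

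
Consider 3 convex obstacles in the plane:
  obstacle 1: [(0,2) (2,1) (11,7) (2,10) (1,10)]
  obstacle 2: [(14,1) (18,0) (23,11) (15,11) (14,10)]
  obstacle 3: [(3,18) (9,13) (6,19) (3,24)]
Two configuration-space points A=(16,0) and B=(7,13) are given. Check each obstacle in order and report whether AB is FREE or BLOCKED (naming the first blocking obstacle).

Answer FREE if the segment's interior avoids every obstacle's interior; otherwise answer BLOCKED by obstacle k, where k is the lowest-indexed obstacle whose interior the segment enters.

BLOCKED by obstacle 2

Obstacle 1 [(0,2) (2,1) (11,7) (2,10) (1,10)]:
  edge (0,2)–(2,1): clear
  edge (2,1)–(11,7): clear
  edge (11,7)–(2,10): clear
  edge (2,10)–(1,10): clear
  edge (1,10)–(0,2): clear
  midpoint (23/2,13/2) outside
  → clear
Obstacle 2 [(14,1) (18,0) (23,11) (15,11) (14,10)]:
  edge (14,1)–(18,0): crosses AB
  edge (18,0)–(23,11): clear
  edge (23,11)–(15,11): clear
  edge (15,11)–(14,10): clear
  edge (14,10)–(14,1): crosses AB
  → BLOCKED
Obstacle 3 [(3,18) (9,13) (6,19) (3,24)]:
  edge (3,18)–(9,13): clear
  edge (9,13)–(6,19): clear
  edge (6,19)–(3,24): clear
  edge (3,24)–(3,18): clear
  midpoint (23/2,13/2) outside
  → clear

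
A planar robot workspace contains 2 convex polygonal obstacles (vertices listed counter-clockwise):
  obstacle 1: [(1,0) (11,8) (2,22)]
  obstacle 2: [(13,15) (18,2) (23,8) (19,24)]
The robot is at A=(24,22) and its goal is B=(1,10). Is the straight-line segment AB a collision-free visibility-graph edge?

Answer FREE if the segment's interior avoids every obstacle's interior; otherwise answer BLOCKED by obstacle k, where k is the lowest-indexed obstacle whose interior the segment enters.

BLOCKED by obstacle 1

Obstacle 1 [(1,0) (11,8) (2,22)]:
  edge (1,0)–(11,8): clear
  edge (11,8)–(2,22): crosses AB
  edge (2,22)–(1,0): crosses AB
  → BLOCKED
Obstacle 2 [(13,15) (18,2) (23,8) (19,24)]:
  edge (13,15)–(18,2): clear
  edge (18,2)–(23,8): clear
  edge (23,8)–(19,24): crosses AB
  edge (19,24)–(13,15): crosses AB
  → BLOCKED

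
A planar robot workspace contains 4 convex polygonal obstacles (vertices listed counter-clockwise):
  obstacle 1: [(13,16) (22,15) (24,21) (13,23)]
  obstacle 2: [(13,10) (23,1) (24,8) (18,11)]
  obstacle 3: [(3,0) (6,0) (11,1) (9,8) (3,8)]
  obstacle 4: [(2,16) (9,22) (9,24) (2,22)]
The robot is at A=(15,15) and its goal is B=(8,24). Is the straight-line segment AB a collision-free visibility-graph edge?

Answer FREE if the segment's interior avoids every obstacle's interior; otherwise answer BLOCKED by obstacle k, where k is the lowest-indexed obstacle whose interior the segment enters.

BLOCKED by obstacle 1

Obstacle 1 [(13,16) (22,15) (24,21) (13,23)]:
  edge (13,16)–(22,15): crosses AB
  edge (22,15)–(24,21): clear
  edge (24,21)–(13,23): clear
  edge (13,23)–(13,16): crosses AB
  → BLOCKED
Obstacle 2 [(13,10) (23,1) (24,8) (18,11)]:
  edge (13,10)–(23,1): clear
  edge (23,1)–(24,8): clear
  edge (24,8)–(18,11): clear
  edge (18,11)–(13,10): clear
  midpoint (23/2,39/2) outside
  → clear
Obstacle 3 [(3,0) (6,0) (11,1) (9,8) (3,8)]:
  edge (3,0)–(6,0): clear
  edge (6,0)–(11,1): clear
  edge (11,1)–(9,8): clear
  edge (9,8)–(3,8): clear
  edge (3,8)–(3,0): clear
  midpoint (23/2,39/2) outside
  → clear
Obstacle 4 [(2,16) (9,22) (9,24) (2,22)]:
  edge (2,16)–(9,22): clear
  edge (9,22)–(9,24): crosses AB
  edge (9,24)–(2,22): crosses AB
  edge (2,22)–(2,16): clear
  → BLOCKED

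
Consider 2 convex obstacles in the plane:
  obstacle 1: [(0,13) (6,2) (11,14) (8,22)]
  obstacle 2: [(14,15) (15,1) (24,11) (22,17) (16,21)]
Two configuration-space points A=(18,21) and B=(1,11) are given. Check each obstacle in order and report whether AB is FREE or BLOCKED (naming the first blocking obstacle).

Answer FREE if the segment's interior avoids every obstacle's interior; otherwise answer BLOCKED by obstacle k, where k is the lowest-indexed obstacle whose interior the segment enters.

BLOCKED by obstacle 1

Obstacle 1 [(0,13) (6,2) (11,14) (8,22)]:
  edge (0,13)–(6,2): crosses AB
  edge (6,2)–(11,14): clear
  edge (11,14)–(8,22): crosses AB
  edge (8,22)–(0,13): clear
  → BLOCKED
Obstacle 2 [(14,15) (15,1) (24,11) (22,17) (16,21)]:
  edge (14,15)–(15,1): clear
  edge (15,1)–(24,11): clear
  edge (24,11)–(22,17): clear
  edge (22,17)–(16,21): crosses AB
  edge (16,21)–(14,15): crosses AB
  → BLOCKED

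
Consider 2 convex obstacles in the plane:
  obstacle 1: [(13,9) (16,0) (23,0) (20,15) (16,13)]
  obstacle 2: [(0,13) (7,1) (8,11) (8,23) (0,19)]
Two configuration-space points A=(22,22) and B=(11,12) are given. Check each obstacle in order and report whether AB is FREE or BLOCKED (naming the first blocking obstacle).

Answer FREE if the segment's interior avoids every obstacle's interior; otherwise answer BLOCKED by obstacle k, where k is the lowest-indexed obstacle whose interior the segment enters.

FREE

Obstacle 1 [(13,9) (16,0) (23,0) (20,15) (16,13)]:
  edge (13,9)–(16,0): clear
  edge (16,0)–(23,0): clear
  edge (23,0)–(20,15): clear
  edge (20,15)–(16,13): clear
  edge (16,13)–(13,9): clear
  midpoint (33/2,17) outside
  → clear
Obstacle 2 [(0,13) (7,1) (8,11) (8,23) (0,19)]:
  edge (0,13)–(7,1): clear
  edge (7,1)–(8,11): clear
  edge (8,11)–(8,23): clear
  edge (8,23)–(0,19): clear
  edge (0,19)–(0,13): clear
  midpoint (33/2,17) outside
  → clear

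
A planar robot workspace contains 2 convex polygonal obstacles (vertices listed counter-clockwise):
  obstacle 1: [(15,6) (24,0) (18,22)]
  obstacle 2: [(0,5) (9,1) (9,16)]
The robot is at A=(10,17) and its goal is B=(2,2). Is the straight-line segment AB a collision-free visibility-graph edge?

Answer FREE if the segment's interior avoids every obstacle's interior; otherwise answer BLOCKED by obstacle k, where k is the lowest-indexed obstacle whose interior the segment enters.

BLOCKED by obstacle 2

Obstacle 1 [(15,6) (24,0) (18,22)]:
  edge (15,6)–(24,0): clear
  edge (24,0)–(18,22): clear
  edge (18,22)–(15,6): clear
  midpoint (6,19/2) outside
  → clear
Obstacle 2 [(0,5) (9,1) (9,16)]:
  edge (0,5)–(9,1): crosses AB
  edge (9,1)–(9,16): crosses AB
  edge (9,16)–(0,5): clear
  → BLOCKED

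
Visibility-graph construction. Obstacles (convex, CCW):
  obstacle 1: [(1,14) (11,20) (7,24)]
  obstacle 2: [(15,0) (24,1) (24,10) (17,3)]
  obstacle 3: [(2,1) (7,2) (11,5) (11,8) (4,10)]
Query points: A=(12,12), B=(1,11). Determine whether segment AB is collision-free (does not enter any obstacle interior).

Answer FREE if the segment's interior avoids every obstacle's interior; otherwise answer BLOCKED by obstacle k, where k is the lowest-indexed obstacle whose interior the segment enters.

FREE

Obstacle 1 [(1,14) (11,20) (7,24)]:
  edge (1,14)–(11,20): clear
  edge (11,20)–(7,24): clear
  edge (7,24)–(1,14): clear
  midpoint (13/2,23/2) outside
  → clear
Obstacle 2 [(15,0) (24,1) (24,10) (17,3)]:
  edge (15,0)–(24,1): clear
  edge (24,1)–(24,10): clear
  edge (24,10)–(17,3): clear
  edge (17,3)–(15,0): clear
  midpoint (13/2,23/2) outside
  → clear
Obstacle 3 [(2,1) (7,2) (11,5) (11,8) (4,10)]:
  edge (2,1)–(7,2): clear
  edge (7,2)–(11,5): clear
  edge (11,5)–(11,8): clear
  edge (11,8)–(4,10): clear
  edge (4,10)–(2,1): clear
  midpoint (13/2,23/2) outside
  → clear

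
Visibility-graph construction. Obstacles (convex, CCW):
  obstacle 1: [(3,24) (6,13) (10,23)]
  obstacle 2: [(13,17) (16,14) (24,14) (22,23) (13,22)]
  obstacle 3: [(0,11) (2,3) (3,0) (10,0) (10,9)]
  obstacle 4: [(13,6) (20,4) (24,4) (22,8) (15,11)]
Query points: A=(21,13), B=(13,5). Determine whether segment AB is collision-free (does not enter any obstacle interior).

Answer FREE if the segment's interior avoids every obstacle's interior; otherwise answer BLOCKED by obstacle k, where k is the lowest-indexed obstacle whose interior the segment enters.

BLOCKED by obstacle 4

Obstacle 1 [(3,24) (6,13) (10,23)]:
  edge (3,24)–(6,13): clear
  edge (6,13)–(10,23): clear
  edge (10,23)–(3,24): clear
  midpoint (17,9) outside
  → clear
Obstacle 2 [(13,17) (16,14) (24,14) (22,23) (13,22)]:
  edge (13,17)–(16,14): clear
  edge (16,14)–(24,14): clear
  edge (24,14)–(22,23): clear
  edge (22,23)–(13,22): clear
  edge (13,22)–(13,17): clear
  midpoint (17,9) outside
  → clear
Obstacle 3 [(0,11) (2,3) (3,0) (10,0) (10,9)]:
  edge (0,11)–(2,3): clear
  edge (2,3)–(3,0): clear
  edge (3,0)–(10,0): clear
  edge (10,0)–(10,9): clear
  edge (10,9)–(0,11): clear
  midpoint (17,9) outside
  → clear
Obstacle 4 [(13,6) (20,4) (24,4) (22,8) (15,11)]:
  edge (13,6)–(20,4): crosses AB
  edge (20,4)–(24,4): clear
  edge (24,4)–(22,8): clear
  edge (22,8)–(15,11): crosses AB
  edge (15,11)–(13,6): clear
  → BLOCKED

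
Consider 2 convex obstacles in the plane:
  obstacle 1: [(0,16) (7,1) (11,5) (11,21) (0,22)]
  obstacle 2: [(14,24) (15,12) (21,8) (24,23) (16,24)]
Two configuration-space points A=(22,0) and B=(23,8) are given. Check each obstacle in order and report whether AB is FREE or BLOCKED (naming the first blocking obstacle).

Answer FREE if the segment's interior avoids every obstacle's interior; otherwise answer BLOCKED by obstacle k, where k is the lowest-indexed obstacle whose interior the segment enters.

Obstacle 1 [(0,16) (7,1) (11,5) (11,21) (0,22)]:
  edge (0,16)–(7,1): clear
  edge (7,1)–(11,5): clear
  edge (11,5)–(11,21): clear
  edge (11,21)–(0,22): clear
  edge (0,22)–(0,16): clear
  midpoint (45/2,4) outside
  → clear
Obstacle 2 [(14,24) (15,12) (21,8) (24,23) (16,24)]:
  edge (14,24)–(15,12): clear
  edge (15,12)–(21,8): clear
  edge (21,8)–(24,23): clear
  edge (24,23)–(16,24): clear
  edge (16,24)–(14,24): clear
  midpoint (45/2,4) outside
  → clear

FREE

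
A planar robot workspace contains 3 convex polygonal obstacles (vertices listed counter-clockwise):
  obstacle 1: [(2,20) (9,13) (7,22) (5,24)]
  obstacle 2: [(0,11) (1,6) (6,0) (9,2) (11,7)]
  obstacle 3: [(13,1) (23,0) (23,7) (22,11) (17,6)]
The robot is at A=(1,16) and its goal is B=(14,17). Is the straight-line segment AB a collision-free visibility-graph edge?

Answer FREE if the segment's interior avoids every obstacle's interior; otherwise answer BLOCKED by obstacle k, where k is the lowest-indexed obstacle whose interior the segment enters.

BLOCKED by obstacle 1

Obstacle 1 [(2,20) (9,13) (7,22) (5,24)]:
  edge (2,20)–(9,13): crosses AB
  edge (9,13)–(7,22): crosses AB
  edge (7,22)–(5,24): clear
  edge (5,24)–(2,20): clear
  → BLOCKED
Obstacle 2 [(0,11) (1,6) (6,0) (9,2) (11,7)]:
  edge (0,11)–(1,6): clear
  edge (1,6)–(6,0): clear
  edge (6,0)–(9,2): clear
  edge (9,2)–(11,7): clear
  edge (11,7)–(0,11): clear
  midpoint (15/2,33/2) outside
  → clear
Obstacle 3 [(13,1) (23,0) (23,7) (22,11) (17,6)]:
  edge (13,1)–(23,0): clear
  edge (23,0)–(23,7): clear
  edge (23,7)–(22,11): clear
  edge (22,11)–(17,6): clear
  edge (17,6)–(13,1): clear
  midpoint (15/2,33/2) outside
  → clear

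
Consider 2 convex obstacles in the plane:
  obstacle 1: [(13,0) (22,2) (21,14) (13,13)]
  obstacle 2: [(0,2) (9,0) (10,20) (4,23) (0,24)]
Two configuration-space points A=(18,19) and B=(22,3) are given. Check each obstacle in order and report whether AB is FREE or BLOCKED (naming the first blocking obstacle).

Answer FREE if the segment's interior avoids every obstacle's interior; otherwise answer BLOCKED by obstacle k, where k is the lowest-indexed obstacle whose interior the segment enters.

Obstacle 1 [(13,0) (22,2) (21,14) (13,13)]:
  edge (13,0)–(22,2): clear
  edge (22,2)–(21,14): crosses AB
  edge (21,14)–(13,13): crosses AB
  edge (13,13)–(13,0): clear
  → BLOCKED
Obstacle 2 [(0,2) (9,0) (10,20) (4,23) (0,24)]:
  edge (0,2)–(9,0): clear
  edge (9,0)–(10,20): clear
  edge (10,20)–(4,23): clear
  edge (4,23)–(0,24): clear
  edge (0,24)–(0,2): clear
  midpoint (20,11) outside
  → clear

BLOCKED by obstacle 1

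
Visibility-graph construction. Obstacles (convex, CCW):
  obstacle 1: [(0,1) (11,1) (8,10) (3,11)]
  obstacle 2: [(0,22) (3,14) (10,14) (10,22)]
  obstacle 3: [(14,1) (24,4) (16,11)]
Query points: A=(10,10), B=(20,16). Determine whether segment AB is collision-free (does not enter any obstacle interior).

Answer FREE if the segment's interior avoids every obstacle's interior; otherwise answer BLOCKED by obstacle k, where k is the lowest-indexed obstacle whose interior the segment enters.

FREE

Obstacle 1 [(0,1) (11,1) (8,10) (3,11)]:
  edge (0,1)–(11,1): clear
  edge (11,1)–(8,10): clear
  edge (8,10)–(3,11): clear
  edge (3,11)–(0,1): clear
  midpoint (15,13) outside
  → clear
Obstacle 2 [(0,22) (3,14) (10,14) (10,22)]:
  edge (0,22)–(3,14): clear
  edge (3,14)–(10,14): clear
  edge (10,14)–(10,22): clear
  edge (10,22)–(0,22): clear
  midpoint (15,13) outside
  → clear
Obstacle 3 [(14,1) (24,4) (16,11)]:
  edge (14,1)–(24,4): clear
  edge (24,4)–(16,11): clear
  edge (16,11)–(14,1): clear
  midpoint (15,13) outside
  → clear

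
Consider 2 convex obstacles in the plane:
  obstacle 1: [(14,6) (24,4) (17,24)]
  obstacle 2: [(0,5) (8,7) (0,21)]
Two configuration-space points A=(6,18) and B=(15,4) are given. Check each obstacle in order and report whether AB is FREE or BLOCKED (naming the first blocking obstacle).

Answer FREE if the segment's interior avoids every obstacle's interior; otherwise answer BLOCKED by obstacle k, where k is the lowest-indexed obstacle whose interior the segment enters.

FREE

Obstacle 1 [(14,6) (24,4) (17,24)]:
  edge (14,6)–(24,4): clear
  edge (24,4)–(17,24): clear
  edge (17,24)–(14,6): clear
  midpoint (21/2,11) outside
  → clear
Obstacle 2 [(0,5) (8,7) (0,21)]:
  edge (0,5)–(8,7): clear
  edge (8,7)–(0,21): clear
  edge (0,21)–(0,5): clear
  midpoint (21/2,11) outside
  → clear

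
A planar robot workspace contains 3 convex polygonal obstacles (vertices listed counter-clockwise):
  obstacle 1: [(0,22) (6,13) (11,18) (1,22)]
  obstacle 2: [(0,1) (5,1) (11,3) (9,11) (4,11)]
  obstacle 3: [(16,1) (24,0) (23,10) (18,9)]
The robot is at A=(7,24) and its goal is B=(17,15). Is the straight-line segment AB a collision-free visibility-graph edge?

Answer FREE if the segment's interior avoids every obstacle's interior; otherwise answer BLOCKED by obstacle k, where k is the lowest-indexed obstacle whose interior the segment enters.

Obstacle 1 [(0,22) (6,13) (11,18) (1,22)]:
  edge (0,22)–(6,13): clear
  edge (6,13)–(11,18): clear
  edge (11,18)–(1,22): clear
  edge (1,22)–(0,22): clear
  midpoint (12,39/2) outside
  → clear
Obstacle 2 [(0,1) (5,1) (11,3) (9,11) (4,11)]:
  edge (0,1)–(5,1): clear
  edge (5,1)–(11,3): clear
  edge (11,3)–(9,11): clear
  edge (9,11)–(4,11): clear
  edge (4,11)–(0,1): clear
  midpoint (12,39/2) outside
  → clear
Obstacle 3 [(16,1) (24,0) (23,10) (18,9)]:
  edge (16,1)–(24,0): clear
  edge (24,0)–(23,10): clear
  edge (23,10)–(18,9): clear
  edge (18,9)–(16,1): clear
  midpoint (12,39/2) outside
  → clear

FREE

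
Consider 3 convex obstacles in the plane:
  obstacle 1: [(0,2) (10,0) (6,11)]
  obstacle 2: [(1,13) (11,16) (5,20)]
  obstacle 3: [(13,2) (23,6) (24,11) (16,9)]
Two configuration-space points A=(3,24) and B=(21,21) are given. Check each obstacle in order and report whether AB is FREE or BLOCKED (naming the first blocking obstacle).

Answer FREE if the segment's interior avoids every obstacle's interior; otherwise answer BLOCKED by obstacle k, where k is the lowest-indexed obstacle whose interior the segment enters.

FREE

Obstacle 1 [(0,2) (10,0) (6,11)]:
  edge (0,2)–(10,0): clear
  edge (10,0)–(6,11): clear
  edge (6,11)–(0,2): clear
  midpoint (12,45/2) outside
  → clear
Obstacle 2 [(1,13) (11,16) (5,20)]:
  edge (1,13)–(11,16): clear
  edge (11,16)–(5,20): clear
  edge (5,20)–(1,13): clear
  midpoint (12,45/2) outside
  → clear
Obstacle 3 [(13,2) (23,6) (24,11) (16,9)]:
  edge (13,2)–(23,6): clear
  edge (23,6)–(24,11): clear
  edge (24,11)–(16,9): clear
  edge (16,9)–(13,2): clear
  midpoint (12,45/2) outside
  → clear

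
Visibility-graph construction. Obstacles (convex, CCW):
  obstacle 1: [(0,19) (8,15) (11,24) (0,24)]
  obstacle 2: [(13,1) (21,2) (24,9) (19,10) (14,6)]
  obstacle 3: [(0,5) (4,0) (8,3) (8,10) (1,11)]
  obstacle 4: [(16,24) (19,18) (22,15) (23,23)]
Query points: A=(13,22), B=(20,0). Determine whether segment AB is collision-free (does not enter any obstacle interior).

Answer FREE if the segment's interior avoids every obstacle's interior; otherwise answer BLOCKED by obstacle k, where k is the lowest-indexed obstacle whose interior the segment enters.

Obstacle 1 [(0,19) (8,15) (11,24) (0,24)]:
  edge (0,19)–(8,15): clear
  edge (8,15)–(11,24): clear
  edge (11,24)–(0,24): clear
  edge (0,24)–(0,19): clear
  midpoint (33/2,11) outside
  → clear
Obstacle 2 [(13,1) (21,2) (24,9) (19,10) (14,6)]:
  edge (13,1)–(21,2): crosses AB
  edge (21,2)–(24,9): clear
  edge (24,9)–(19,10): clear
  edge (19,10)–(14,6): crosses AB
  edge (14,6)–(13,1): clear
  → BLOCKED
Obstacle 3 [(0,5) (4,0) (8,3) (8,10) (1,11)]:
  edge (0,5)–(4,0): clear
  edge (4,0)–(8,3): clear
  edge (8,3)–(8,10): clear
  edge (8,10)–(1,11): clear
  edge (1,11)–(0,5): clear
  midpoint (33/2,11) outside
  → clear
Obstacle 4 [(16,24) (19,18) (22,15) (23,23)]:
  edge (16,24)–(19,18): clear
  edge (19,18)–(22,15): clear
  edge (22,15)–(23,23): clear
  edge (23,23)–(16,24): clear
  midpoint (33/2,11) outside
  → clear

BLOCKED by obstacle 2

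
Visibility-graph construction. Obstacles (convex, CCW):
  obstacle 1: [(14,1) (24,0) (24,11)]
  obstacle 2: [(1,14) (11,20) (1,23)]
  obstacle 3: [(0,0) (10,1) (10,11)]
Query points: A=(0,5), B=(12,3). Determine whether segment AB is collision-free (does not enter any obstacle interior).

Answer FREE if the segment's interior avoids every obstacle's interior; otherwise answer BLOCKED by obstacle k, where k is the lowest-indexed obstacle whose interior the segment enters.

BLOCKED by obstacle 3

Obstacle 1 [(14,1) (24,0) (24,11)]:
  edge (14,1)–(24,0): clear
  edge (24,0)–(24,11): clear
  edge (24,11)–(14,1): clear
  midpoint (6,4) outside
  → clear
Obstacle 2 [(1,14) (11,20) (1,23)]:
  edge (1,14)–(11,20): clear
  edge (11,20)–(1,23): clear
  edge (1,23)–(1,14): clear
  midpoint (6,4) outside
  → clear
Obstacle 3 [(0,0) (10,1) (10,11)]:
  edge (0,0)–(10,1): clear
  edge (10,1)–(10,11): crosses AB
  edge (10,11)–(0,0): crosses AB
  → BLOCKED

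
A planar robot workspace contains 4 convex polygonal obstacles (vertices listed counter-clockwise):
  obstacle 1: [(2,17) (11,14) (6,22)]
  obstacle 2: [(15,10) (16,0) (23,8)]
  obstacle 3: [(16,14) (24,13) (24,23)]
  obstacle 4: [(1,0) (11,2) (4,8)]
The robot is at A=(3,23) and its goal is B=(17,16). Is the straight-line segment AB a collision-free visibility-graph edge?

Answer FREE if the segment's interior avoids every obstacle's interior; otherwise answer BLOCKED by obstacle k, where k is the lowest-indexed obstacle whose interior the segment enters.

BLOCKED by obstacle 1

Obstacle 1 [(2,17) (11,14) (6,22)]:
  edge (2,17)–(11,14): clear
  edge (11,14)–(6,22): crosses AB
  edge (6,22)–(2,17): crosses AB
  → BLOCKED
Obstacle 2 [(15,10) (16,0) (23,8)]:
  edge (15,10)–(16,0): clear
  edge (16,0)–(23,8): clear
  edge (23,8)–(15,10): clear
  midpoint (10,39/2) outside
  → clear
Obstacle 3 [(16,14) (24,13) (24,23)]:
  edge (16,14)–(24,13): clear
  edge (24,13)–(24,23): clear
  edge (24,23)–(16,14): clear
  midpoint (10,39/2) outside
  → clear
Obstacle 4 [(1,0) (11,2) (4,8)]:
  edge (1,0)–(11,2): clear
  edge (11,2)–(4,8): clear
  edge (4,8)–(1,0): clear
  midpoint (10,39/2) outside
  → clear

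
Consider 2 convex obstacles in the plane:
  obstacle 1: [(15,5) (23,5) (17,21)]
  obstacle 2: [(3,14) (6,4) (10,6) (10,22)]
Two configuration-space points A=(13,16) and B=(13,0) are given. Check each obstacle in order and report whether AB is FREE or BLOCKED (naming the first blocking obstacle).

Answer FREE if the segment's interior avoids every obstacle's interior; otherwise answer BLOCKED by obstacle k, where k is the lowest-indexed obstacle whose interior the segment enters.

FREE

Obstacle 1 [(15,5) (23,5) (17,21)]:
  edge (15,5)–(23,5): clear
  edge (23,5)–(17,21): clear
  edge (17,21)–(15,5): clear
  midpoint (13,8) outside
  → clear
Obstacle 2 [(3,14) (6,4) (10,6) (10,22)]:
  edge (3,14)–(6,4): clear
  edge (6,4)–(10,6): clear
  edge (10,6)–(10,22): clear
  edge (10,22)–(3,14): clear
  midpoint (13,8) outside
  → clear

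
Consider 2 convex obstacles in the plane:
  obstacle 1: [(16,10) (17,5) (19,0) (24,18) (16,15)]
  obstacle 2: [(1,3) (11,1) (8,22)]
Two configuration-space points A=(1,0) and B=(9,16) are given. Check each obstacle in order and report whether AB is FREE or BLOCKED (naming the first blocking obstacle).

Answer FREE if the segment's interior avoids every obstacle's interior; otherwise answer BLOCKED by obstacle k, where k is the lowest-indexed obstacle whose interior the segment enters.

BLOCKED by obstacle 2

Obstacle 1 [(16,10) (17,5) (19,0) (24,18) (16,15)]:
  edge (16,10)–(17,5): clear
  edge (17,5)–(19,0): clear
  edge (19,0)–(24,18): clear
  edge (24,18)–(16,15): clear
  edge (16,15)–(16,10): clear
  midpoint (5,8) outside
  → clear
Obstacle 2 [(1,3) (11,1) (8,22)]:
  edge (1,3)–(11,1): crosses AB
  edge (11,1)–(8,22): crosses AB
  edge (8,22)–(1,3): clear
  → BLOCKED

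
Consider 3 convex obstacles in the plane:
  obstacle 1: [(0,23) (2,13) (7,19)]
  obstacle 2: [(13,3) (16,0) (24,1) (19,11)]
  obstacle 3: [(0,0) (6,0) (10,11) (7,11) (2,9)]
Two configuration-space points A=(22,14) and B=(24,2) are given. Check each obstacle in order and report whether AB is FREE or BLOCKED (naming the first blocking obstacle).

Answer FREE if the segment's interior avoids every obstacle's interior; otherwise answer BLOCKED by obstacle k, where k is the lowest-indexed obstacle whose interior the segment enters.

Obstacle 1 [(0,23) (2,13) (7,19)]:
  edge (0,23)–(2,13): clear
  edge (2,13)–(7,19): clear
  edge (7,19)–(0,23): clear
  midpoint (23,8) outside
  → clear
Obstacle 2 [(13,3) (16,0) (24,1) (19,11)]:
  edge (13,3)–(16,0): clear
  edge (16,0)–(24,1): clear
  edge (24,1)–(19,11): clear
  edge (19,11)–(13,3): clear
  midpoint (23,8) outside
  → clear
Obstacle 3 [(0,0) (6,0) (10,11) (7,11) (2,9)]:
  edge (0,0)–(6,0): clear
  edge (6,0)–(10,11): clear
  edge (10,11)–(7,11): clear
  edge (7,11)–(2,9): clear
  edge (2,9)–(0,0): clear
  midpoint (23,8) outside
  → clear

FREE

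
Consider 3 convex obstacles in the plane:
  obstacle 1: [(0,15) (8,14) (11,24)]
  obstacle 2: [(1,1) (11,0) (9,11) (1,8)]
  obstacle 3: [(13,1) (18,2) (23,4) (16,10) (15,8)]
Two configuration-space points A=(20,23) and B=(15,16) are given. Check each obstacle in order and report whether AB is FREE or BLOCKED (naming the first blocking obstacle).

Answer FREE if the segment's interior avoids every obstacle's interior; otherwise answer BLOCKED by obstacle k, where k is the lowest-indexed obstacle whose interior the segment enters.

FREE

Obstacle 1 [(0,15) (8,14) (11,24)]:
  edge (0,15)–(8,14): clear
  edge (8,14)–(11,24): clear
  edge (11,24)–(0,15): clear
  midpoint (35/2,39/2) outside
  → clear
Obstacle 2 [(1,1) (11,0) (9,11) (1,8)]:
  edge (1,1)–(11,0): clear
  edge (11,0)–(9,11): clear
  edge (9,11)–(1,8): clear
  edge (1,8)–(1,1): clear
  midpoint (35/2,39/2) outside
  → clear
Obstacle 3 [(13,1) (18,2) (23,4) (16,10) (15,8)]:
  edge (13,1)–(18,2): clear
  edge (18,2)–(23,4): clear
  edge (23,4)–(16,10): clear
  edge (16,10)–(15,8): clear
  edge (15,8)–(13,1): clear
  midpoint (35/2,39/2) outside
  → clear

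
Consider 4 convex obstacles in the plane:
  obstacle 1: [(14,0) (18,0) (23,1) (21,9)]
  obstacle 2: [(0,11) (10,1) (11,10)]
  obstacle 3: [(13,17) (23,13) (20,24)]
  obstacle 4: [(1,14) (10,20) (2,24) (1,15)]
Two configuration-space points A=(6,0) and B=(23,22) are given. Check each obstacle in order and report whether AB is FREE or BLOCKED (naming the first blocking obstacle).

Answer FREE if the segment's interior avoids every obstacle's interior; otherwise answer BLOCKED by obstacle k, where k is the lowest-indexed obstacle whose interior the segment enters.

Obstacle 1 [(14,0) (18,0) (23,1) (21,9)]:
  edge (14,0)–(18,0): clear
  edge (18,0)–(23,1): clear
  edge (23,1)–(21,9): clear
  edge (21,9)–(14,0): clear
  midpoint (29/2,11) outside
  → clear
Obstacle 2 [(0,11) (10,1) (11,10)]:
  edge (0,11)–(10,1): crosses AB
  edge (10,1)–(11,10): crosses AB
  edge (11,10)–(0,11): clear
  → BLOCKED
Obstacle 3 [(13,17) (23,13) (20,24)]:
  edge (13,17)–(23,13): crosses AB
  edge (23,13)–(20,24): crosses AB
  edge (20,24)–(13,17): clear
  → BLOCKED
Obstacle 4 [(1,14) (10,20) (2,24) (1,15)]:
  edge (1,14)–(10,20): clear
  edge (10,20)–(2,24): clear
  edge (2,24)–(1,15): clear
  edge (1,15)–(1,14): clear
  midpoint (29/2,11) outside
  → clear

BLOCKED by obstacle 2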